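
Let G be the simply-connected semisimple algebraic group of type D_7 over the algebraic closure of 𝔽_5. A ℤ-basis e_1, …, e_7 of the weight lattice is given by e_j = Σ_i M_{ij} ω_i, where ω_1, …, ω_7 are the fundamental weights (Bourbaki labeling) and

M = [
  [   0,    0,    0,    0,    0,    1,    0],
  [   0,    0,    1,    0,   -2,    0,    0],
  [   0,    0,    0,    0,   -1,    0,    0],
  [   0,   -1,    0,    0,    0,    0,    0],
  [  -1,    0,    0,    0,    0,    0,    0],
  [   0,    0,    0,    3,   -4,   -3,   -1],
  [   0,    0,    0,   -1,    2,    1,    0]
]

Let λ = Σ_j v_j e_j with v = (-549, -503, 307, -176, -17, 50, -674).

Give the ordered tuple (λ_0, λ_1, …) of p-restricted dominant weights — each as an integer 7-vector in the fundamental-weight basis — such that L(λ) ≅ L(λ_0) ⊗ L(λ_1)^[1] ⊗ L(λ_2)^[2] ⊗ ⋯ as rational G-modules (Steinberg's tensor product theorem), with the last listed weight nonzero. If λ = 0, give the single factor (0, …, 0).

Converting to the ω-basis (c_i = row i of M dotted with v = (-549, -503, 307, -176, -17, 50, -674)):
  c_1 = 0*-549 + 0*-503 + 0*307 + 0*-176 + 0*-17 + 1*50 + 0*-674 = 50
  c_2 = 0*-549 + 0*-503 + 1*307 + 0*-176 + -2*-17 + 0*50 + 0*-674 = 341
  c_3 = 0*-549 + 0*-503 + 0*307 + 0*-176 + -1*-17 + 0*50 + 0*-674 = 17
  c_4 = 0*-549 + -1*-503 + 0*307 + 0*-176 + 0*-17 + 0*50 + 0*-674 = 503
  c_5 = -1*-549 + 0*-503 + 0*307 + 0*-176 + 0*-17 + 0*50 + 0*-674 = 549
  c_6 = 0*-549 + 0*-503 + 0*307 + 3*-176 + -4*-17 + -3*50 + -1*-674 = 64
  c_7 = 0*-549 + 0*-503 + 0*307 + -1*-176 + 2*-17 + 1*50 + 0*-674 = 192
Expand coordinatewise in base 5:
  c_1 = 50 = 0·5^0 + 0·5^1 + 2·5^2
  c_2 = 341 = 1·5^0 + 3·5^1 + 3·5^2 + 2·5^3
  c_3 = 17 = 2·5^0 + 3·5^1
  c_4 = 503 = 3·5^0 + 0·5^1 + 0·5^2 + 4·5^3
  c_5 = 549 = 4·5^0 + 4·5^1 + 1·5^2 + 4·5^3
  c_6 = 64 = 4·5^0 + 2·5^1 + 2·5^2
  c_7 = 192 = 2·5^0 + 3·5^1 + 2·5^2 + 1·5^3
λ_0 = (0, 1, 2, 3, 4, 4, 2)
λ_1 = (0, 3, 3, 0, 4, 2, 3)
λ_2 = (2, 3, 0, 0, 1, 2, 2)
λ_3 = (0, 2, 0, 4, 4, 0, 1)

((0, 1, 2, 3, 4, 4, 2), (0, 3, 3, 0, 4, 2, 3), (2, 3, 0, 0, 1, 2, 2), (0, 2, 0, 4, 4, 0, 1))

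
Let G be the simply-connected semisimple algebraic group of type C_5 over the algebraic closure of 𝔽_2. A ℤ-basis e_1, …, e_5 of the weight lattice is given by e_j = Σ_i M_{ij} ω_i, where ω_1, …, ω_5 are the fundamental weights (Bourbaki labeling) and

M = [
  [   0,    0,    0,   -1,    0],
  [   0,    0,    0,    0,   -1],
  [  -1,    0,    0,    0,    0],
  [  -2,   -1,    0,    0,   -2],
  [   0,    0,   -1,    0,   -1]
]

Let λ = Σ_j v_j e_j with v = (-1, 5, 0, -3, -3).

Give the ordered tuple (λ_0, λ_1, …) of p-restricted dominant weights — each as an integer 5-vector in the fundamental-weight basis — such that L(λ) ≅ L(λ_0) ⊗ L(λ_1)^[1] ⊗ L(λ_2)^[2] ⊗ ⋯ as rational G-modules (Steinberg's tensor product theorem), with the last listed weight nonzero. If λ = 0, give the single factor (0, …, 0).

ω-coordinates c = M·v, v = (-1, 5, 0, -3, -3):
  c_1 = (0)·(-1) + (0)·(5) + (0)·(0) + (-1)·(-3) + (0)·(-3) = 3
  c_2 = (0)·(-1) + (0)·(5) + (0)·(0) + (0)·(-3) + (-1)·(-3) = 3
  c_3 = (-1)·(-1) + (0)·(5) + (0)·(0) + (0)·(-3) + (0)·(-3) = 1
  c_4 = (-2)·(-1) + (-1)·(5) + (0)·(0) + (0)·(-3) + (-2)·(-3) = 3
  c_5 = (0)·(-1) + (0)·(5) + (-1)·(0) + (0)·(-3) + (-1)·(-3) = 3
p = 2; digits c_i = Σ_j d_{ij}·2^j, 0 ≤ d_{ij} < 2:
  c_1 = 3 = 1·2^0 + 1·2^1
  c_2 = 3 = 1·2^0 + 1·2^1
  c_3 = 1 = 1·2^0
  c_4 = 3 = 1·2^0 + 1·2^1
  c_5 = 3 = 1·2^0 + 1·2^1
Factor λ_0 = (1, 1, 1, 1, 1)
Factor λ_1 = (1, 1, 0, 1, 1)

((1, 1, 1, 1, 1), (1, 1, 0, 1, 1))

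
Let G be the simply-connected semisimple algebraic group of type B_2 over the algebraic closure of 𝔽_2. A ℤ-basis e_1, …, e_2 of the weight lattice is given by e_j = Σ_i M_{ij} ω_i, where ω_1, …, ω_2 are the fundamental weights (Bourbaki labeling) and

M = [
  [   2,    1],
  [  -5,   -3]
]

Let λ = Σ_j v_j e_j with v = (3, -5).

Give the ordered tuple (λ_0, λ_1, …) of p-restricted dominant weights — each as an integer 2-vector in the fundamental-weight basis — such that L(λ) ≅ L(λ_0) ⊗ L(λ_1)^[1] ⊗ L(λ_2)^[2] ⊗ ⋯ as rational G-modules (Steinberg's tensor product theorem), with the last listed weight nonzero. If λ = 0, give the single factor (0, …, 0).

((1, 0),)

ω-coordinates c = M·v, v = (3, -5):
  c_1 = (2)·(3) + (1)·(-5) = 1
  c_2 = (-5)·(3) + (-3)·(-5) = 0
Expand coordinatewise in base 2:
  c_1 = 1 = 1·2^0
  c_2 = 0
p-restricted factor λ_0 = (1, 0)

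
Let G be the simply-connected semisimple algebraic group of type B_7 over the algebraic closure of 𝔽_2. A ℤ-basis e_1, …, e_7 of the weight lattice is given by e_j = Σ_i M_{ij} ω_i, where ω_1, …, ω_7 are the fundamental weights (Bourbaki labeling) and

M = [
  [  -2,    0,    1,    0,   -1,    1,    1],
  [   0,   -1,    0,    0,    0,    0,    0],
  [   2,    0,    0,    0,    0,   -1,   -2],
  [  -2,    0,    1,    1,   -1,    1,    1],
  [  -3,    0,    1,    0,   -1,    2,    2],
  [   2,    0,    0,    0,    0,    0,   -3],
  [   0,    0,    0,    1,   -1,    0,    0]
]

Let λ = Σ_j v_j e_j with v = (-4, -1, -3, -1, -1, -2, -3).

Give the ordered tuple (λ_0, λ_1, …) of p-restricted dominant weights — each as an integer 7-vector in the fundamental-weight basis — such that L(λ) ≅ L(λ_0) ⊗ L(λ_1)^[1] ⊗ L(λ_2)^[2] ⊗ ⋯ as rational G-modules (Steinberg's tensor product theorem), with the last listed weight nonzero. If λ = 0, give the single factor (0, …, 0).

((1, 1, 0, 0, 0, 1, 0),)

Compute c_i = Σ_j M_{ij} v_j with v = (-4, -1, -3, -1, -1, -2, -3):
  c_1 = (-2)·(-4) + (0)·(-1) + (1)·(-3) + (0)·(-1) + (-1)·(-1) + (1)·(-2) + (1)·(-3) = 1
  c_2 = (0)·(-4) + (-1)·(-1) + (0)·(-3) + (0)·(-1) + (0)·(-1) + (0)·(-2) + (0)·(-3) = 1
  c_3 = (2)·(-4) + (0)·(-1) + (0)·(-3) + (0)·(-1) + (0)·(-1) + (-1)·(-2) + (-2)·(-3) = 0
  c_4 = (-2)·(-4) + (0)·(-1) + (1)·(-3) + (1)·(-1) + (-1)·(-1) + (1)·(-2) + (1)·(-3) = 0
  c_5 = (-3)·(-4) + (0)·(-1) + (1)·(-3) + (0)·(-1) + (-1)·(-1) + (2)·(-2) + (2)·(-3) = 0
  c_6 = (2)·(-4) + (0)·(-1) + (0)·(-3) + (0)·(-1) + (0)·(-1) + (0)·(-2) + (-3)·(-3) = 1
  c_7 = (0)·(-4) + (0)·(-1) + (0)·(-3) + (1)·(-1) + (-1)·(-1) + (0)·(-2) + (0)·(-3) = 0
Base-2 expansion of each c_i:
  c_1 = 1 = 1·2^0
  c_2 = 1 = 1·2^0
  c_3 = 0
  c_4 = 0
  c_5 = 0
  c_6 = 1 = 1·2^0
  c_7 = 0
λ_0 = (1, 1, 0, 0, 0, 1, 0)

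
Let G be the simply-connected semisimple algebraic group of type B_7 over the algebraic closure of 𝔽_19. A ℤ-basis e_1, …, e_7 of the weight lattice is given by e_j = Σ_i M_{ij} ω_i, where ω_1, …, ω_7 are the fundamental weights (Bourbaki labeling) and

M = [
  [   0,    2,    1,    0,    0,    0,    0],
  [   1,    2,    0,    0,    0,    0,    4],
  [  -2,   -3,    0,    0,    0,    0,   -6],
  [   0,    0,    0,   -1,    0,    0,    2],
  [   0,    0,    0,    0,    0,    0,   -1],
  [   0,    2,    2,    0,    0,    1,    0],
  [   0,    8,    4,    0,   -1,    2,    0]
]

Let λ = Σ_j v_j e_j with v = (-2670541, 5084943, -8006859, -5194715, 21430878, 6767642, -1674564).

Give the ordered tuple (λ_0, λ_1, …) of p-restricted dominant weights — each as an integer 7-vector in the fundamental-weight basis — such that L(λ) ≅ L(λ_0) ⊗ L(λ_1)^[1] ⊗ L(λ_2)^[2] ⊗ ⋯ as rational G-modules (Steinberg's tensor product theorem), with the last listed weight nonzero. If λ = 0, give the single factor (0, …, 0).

Change of basis e → ω: c = M·v where v = (-2670541, 5084943, -8006859, -5194715, 21430878, 6767642, -1674564):
  c_1 = 0*-2670541 + 2*5084943 + 1*-8006859 + 0*-5194715 + 0*21430878 + 0*6767642 + 0*-1674564 = 2163027
  c_2 = 1*-2670541 + 2*5084943 + 0*-8006859 + 0*-5194715 + 0*21430878 + 0*6767642 + 4*-1674564 = 801089
  c_3 = -2*-2670541 + -3*5084943 + 0*-8006859 + 0*-5194715 + 0*21430878 + 0*6767642 + -6*-1674564 = 133637
  c_4 = 0*-2670541 + 0*5084943 + 0*-8006859 + -1*-5194715 + 0*21430878 + 0*6767642 + 2*-1674564 = 1845587
  c_5 = 0*-2670541 + 0*5084943 + 0*-8006859 + 0*-5194715 + 0*21430878 + 0*6767642 + -1*-1674564 = 1674564
  c_6 = 0*-2670541 + 2*5084943 + 2*-8006859 + 0*-5194715 + 0*21430878 + 1*6767642 + 0*-1674564 = 923810
  c_7 = 0*-2670541 + 8*5084943 + 4*-8006859 + 0*-5194715 + -1*21430878 + 2*6767642 + 0*-1674564 = 756514
p = 19; digits c_i = Σ_j d_{ij}·19^j, 0 ≤ d_{ij} < 19:
  c_1 = 2163027 = 10·19^0 + 14·19^1 + 6·19^2 + 11·19^3 + 16·19^4
  c_2 = 801089 = 11·19^0 + 1·19^1 + 15·19^2 + 2·19^3 + 6·19^4
  c_3 = 133637 = 10·19^0 + 3·19^1 + 9·19^2 + 0·19^3 + 1·19^4
  c_4 = 1845587 = 3·19^0 + 8·19^1 + 1·19^2 + 3·19^3 + 14·19^4
  c_5 = 1674564 = 18·19^0 + 12·19^1 + 2·19^2 + 16·19^3 + 12·19^4
  c_6 = 923810 = 11·19^0 + 0·19^1 + 13·19^2 + 1·19^3 + 7·19^4
  c_7 = 756514 = 10·19^0 + 11·19^1 + 5·19^2 + 15·19^3 + 5·19^4
Factor λ_0 = (10, 11, 10, 3, 18, 11, 10)
Factor λ_1 = (14, 1, 3, 8, 12, 0, 11)
Factor λ_2 = (6, 15, 9, 1, 2, 13, 5)
Factor λ_3 = (11, 2, 0, 3, 16, 1, 15)
Factor λ_4 = (16, 6, 1, 14, 12, 7, 5)

((10, 11, 10, 3, 18, 11, 10), (14, 1, 3, 8, 12, 0, 11), (6, 15, 9, 1, 2, 13, 5), (11, 2, 0, 3, 16, 1, 15), (16, 6, 1, 14, 12, 7, 5))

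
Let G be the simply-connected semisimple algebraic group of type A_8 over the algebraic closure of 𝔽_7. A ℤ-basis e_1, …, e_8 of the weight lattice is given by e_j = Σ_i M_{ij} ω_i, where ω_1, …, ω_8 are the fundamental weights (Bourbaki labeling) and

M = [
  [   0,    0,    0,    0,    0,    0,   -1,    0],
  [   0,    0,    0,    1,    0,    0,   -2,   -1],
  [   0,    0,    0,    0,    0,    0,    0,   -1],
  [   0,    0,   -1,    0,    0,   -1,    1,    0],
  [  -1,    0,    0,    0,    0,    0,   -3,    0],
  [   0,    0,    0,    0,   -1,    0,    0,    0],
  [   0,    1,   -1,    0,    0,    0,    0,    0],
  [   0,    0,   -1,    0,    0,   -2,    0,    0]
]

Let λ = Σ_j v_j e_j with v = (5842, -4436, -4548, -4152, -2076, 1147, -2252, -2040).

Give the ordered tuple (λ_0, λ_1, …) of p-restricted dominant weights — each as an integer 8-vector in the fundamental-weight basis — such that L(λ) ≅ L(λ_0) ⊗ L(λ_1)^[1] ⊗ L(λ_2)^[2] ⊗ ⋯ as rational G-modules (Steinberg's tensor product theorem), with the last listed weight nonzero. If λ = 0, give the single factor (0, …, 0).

ω-coordinates c = M·v, v = (5842, -4436, -4548, -4152, -2076, 1147, -2252, -2040):
  c_1 = 0·5842 + (0)·(-4436) + (0)·(-4548) + (0)·(-4152) + (0)·(-2076) + 0·1147 + (-1)·(-2252) + (0)·(-2040) = 2252
  c_2 = 0·5842 + (0)·(-4436) + (0)·(-4548) + (1)·(-4152) + (0)·(-2076) + 0·1147 + (-2)·(-2252) + (-1)·(-2040) = 2392
  c_3 = 0·5842 + (0)·(-4436) + (0)·(-4548) + (0)·(-4152) + (0)·(-2076) + 0·1147 + (0)·(-2252) + (-1)·(-2040) = 2040
  c_4 = 0·5842 + (0)·(-4436) + (-1)·(-4548) + (0)·(-4152) + (0)·(-2076) + (-1)·(1147) + (1)·(-2252) + (0)·(-2040) = 1149
  c_5 = (-1)·(5842) + (0)·(-4436) + (0)·(-4548) + (0)·(-4152) + (0)·(-2076) + 0·1147 + (-3)·(-2252) + (0)·(-2040) = 914
  c_6 = 0·5842 + (0)·(-4436) + (0)·(-4548) + (0)·(-4152) + (-1)·(-2076) + 0·1147 + (0)·(-2252) + (0)·(-2040) = 2076
  c_7 = 0·5842 + (1)·(-4436) + (-1)·(-4548) + (0)·(-4152) + (0)·(-2076) + 0·1147 + (0)·(-2252) + (0)·(-2040) = 112
  c_8 = 0·5842 + (0)·(-4436) + (-1)·(-4548) + (0)·(-4152) + (0)·(-2076) + (-2)·(1147) + (0)·(-2252) + (0)·(-2040) = 2254
Expand coordinatewise in base 7:
  c_1 = 2252 = 5·7^0 + 6·7^1 + 3·7^2 + 6·7^3
  c_2 = 2392 = 5·7^0 + 5·7^1 + 6·7^2 + 6·7^3
  c_3 = 2040 = 3·7^0 + 4·7^1 + 6·7^2 + 5·7^3
  c_4 = 1149 = 1·7^0 + 3·7^1 + 2·7^2 + 3·7^3
  c_5 = 914 = 4·7^0 + 4·7^1 + 4·7^2 + 2·7^3
  c_6 = 2076 = 4·7^0 + 2·7^1 + 0·7^2 + 6·7^3
  c_7 = 112 = 0·7^0 + 2·7^1 + 2·7^2
  c_8 = 2254 = 0·7^0 + 0·7^1 + 4·7^2 + 6·7^3
Factor λ_0 = (5, 5, 3, 1, 4, 4, 0, 0)
Factor λ_1 = (6, 5, 4, 3, 4, 2, 2, 0)
Factor λ_2 = (3, 6, 6, 2, 4, 0, 2, 4)
Factor λ_3 = (6, 6, 5, 3, 2, 6, 0, 6)

((5, 5, 3, 1, 4, 4, 0, 0), (6, 5, 4, 3, 4, 2, 2, 0), (3, 6, 6, 2, 4, 0, 2, 4), (6, 6, 5, 3, 2, 6, 0, 6))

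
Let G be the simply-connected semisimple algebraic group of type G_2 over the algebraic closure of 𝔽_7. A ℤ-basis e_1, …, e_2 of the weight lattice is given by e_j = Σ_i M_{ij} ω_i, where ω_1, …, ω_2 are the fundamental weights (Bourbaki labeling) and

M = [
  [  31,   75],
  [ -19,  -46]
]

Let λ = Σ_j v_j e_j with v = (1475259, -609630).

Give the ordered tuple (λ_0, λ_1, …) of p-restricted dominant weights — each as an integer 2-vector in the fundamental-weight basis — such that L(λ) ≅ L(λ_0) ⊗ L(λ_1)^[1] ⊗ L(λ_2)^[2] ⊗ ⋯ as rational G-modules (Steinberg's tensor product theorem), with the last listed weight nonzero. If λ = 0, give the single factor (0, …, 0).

Compute c_i = Σ_j M_{ij} v_j with v = (1475259, -609630):
  c_1 = 31*1475259 + 75*-609630 = 10779
  c_2 = -19*1475259 + -46*-609630 = 13059
Writing each c_i in base p = 7:
  c_1 = 10779 = 6·7^0 + 6·7^1 + 2·7^2 + 3·7^3 + 4·7^4
  c_2 = 13059 = 4·7^0 + 3·7^1 + 0·7^2 + 3·7^3 + 5·7^4
λ_0 = (6, 4)
λ_1 = (6, 3)
λ_2 = (2, 0)
λ_3 = (3, 3)
λ_4 = (4, 5)

((6, 4), (6, 3), (2, 0), (3, 3), (4, 5))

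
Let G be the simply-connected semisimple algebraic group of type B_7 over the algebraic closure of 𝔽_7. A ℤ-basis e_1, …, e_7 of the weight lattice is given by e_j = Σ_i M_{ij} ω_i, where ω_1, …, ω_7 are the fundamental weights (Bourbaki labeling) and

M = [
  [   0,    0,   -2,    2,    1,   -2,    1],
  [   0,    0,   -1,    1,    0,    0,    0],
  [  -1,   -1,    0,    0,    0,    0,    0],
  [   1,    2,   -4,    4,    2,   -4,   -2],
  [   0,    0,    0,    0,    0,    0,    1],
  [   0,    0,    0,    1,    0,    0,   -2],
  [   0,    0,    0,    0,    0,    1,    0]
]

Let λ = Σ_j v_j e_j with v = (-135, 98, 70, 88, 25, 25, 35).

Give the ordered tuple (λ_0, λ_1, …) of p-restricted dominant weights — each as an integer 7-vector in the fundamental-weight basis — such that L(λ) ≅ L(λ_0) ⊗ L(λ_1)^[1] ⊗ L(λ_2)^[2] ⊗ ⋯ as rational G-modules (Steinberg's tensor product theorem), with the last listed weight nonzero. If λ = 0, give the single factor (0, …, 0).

((4, 4, 2, 6, 0, 4, 4), (6, 2, 5, 1, 5, 2, 3))

Converting to the ω-basis (c_i = row i of M dotted with v = (-135, 98, 70, 88, 25, 25, 35)):
  c_1 = 0*-135 + 0*98 + -2*70 + 2*88 + 1*25 + -2*25 + 1*35 = 46
  c_2 = 0*-135 + 0*98 + -1*70 + 1*88 + 0*25 + 0*25 + 0*35 = 18
  c_3 = -1*-135 + -1*98 + 0*70 + 0*88 + 0*25 + 0*25 + 0*35 = 37
  c_4 = 1*-135 + 2*98 + -4*70 + 4*88 + 2*25 + -4*25 + -2*35 = 13
  c_5 = 0*-135 + 0*98 + 0*70 + 0*88 + 0*25 + 0*25 + 1*35 = 35
  c_6 = 0*-135 + 0*98 + 0*70 + 1*88 + 0*25 + 0*25 + -2*35 = 18
  c_7 = 0*-135 + 0*98 + 0*70 + 0*88 + 0*25 + 1*25 + 0*35 = 25
p = 7; digits c_i = Σ_j d_{ij}·7^j, 0 ≤ d_{ij} < 7:
  c_1 = 46 = 4·7^0 + 6·7^1
  c_2 = 18 = 4·7^0 + 2·7^1
  c_3 = 37 = 2·7^0 + 5·7^1
  c_4 = 13 = 6·7^0 + 1·7^1
  c_5 = 35 = 0·7^0 + 5·7^1
  c_6 = 18 = 4·7^0 + 2·7^1
  c_7 = 25 = 4·7^0 + 3·7^1
λ_0 = (4, 4, 2, 6, 0, 4, 4)
λ_1 = (6, 2, 5, 1, 5, 2, 3)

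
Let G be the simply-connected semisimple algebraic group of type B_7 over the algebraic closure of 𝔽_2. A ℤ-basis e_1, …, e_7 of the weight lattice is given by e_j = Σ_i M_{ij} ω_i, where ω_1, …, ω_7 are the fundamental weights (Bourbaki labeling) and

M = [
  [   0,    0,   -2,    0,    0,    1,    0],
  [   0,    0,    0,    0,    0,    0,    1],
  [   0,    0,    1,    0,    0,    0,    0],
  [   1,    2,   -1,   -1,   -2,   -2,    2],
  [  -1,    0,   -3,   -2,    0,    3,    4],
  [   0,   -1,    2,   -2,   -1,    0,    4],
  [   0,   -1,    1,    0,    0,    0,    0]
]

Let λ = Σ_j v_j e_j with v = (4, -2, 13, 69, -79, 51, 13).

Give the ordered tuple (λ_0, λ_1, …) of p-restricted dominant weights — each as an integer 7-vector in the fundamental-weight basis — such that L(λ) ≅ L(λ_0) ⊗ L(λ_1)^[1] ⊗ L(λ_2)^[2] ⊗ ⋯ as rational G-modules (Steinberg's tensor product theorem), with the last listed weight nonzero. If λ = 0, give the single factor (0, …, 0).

((1, 1, 1, 0, 0, 1, 1), (0, 0, 0, 0, 0, 0, 1), (0, 1, 1, 0, 0, 1, 1), (1, 1, 1, 0, 1, 0, 1), (1, 0, 0, 0, 1, 1, 0))

ω-coordinates c = M·v, v = (4, -2, 13, 69, -79, 51, 13):
  c_1 = 0*4 + 0*-2 + -2*13 + 0*69 + 0*-79 + 1*51 + 0*13 = 25
  c_2 = 0*4 + 0*-2 + 0*13 + 0*69 + 0*-79 + 0*51 + 1*13 = 13
  c_3 = 0*4 + 0*-2 + 1*13 + 0*69 + 0*-79 + 0*51 + 0*13 = 13
  c_4 = 1*4 + 2*-2 + -1*13 + -1*69 + -2*-79 + -2*51 + 2*13 = 0
  c_5 = -1*4 + 0*-2 + -3*13 + -2*69 + 0*-79 + 3*51 + 4*13 = 24
  c_6 = 0*4 + -1*-2 + 2*13 + -2*69 + -1*-79 + 0*51 + 4*13 = 21
  c_7 = 0*4 + -1*-2 + 1*13 + 0*69 + 0*-79 + 0*51 + 0*13 = 15
p = 2; digits c_i = Σ_j d_{ij}·2^j, 0 ≤ d_{ij} < 2:
  c_1 = 25 = 1·2^0 + 0·2^1 + 0·2^2 + 1·2^3 + 1·2^4
  c_2 = 13 = 1·2^0 + 0·2^1 + 1·2^2 + 1·2^3
  c_3 = 13 = 1·2^0 + 0·2^1 + 1·2^2 + 1·2^3
  c_4 = 0
  c_5 = 24 = 0·2^0 + 0·2^1 + 0·2^2 + 1·2^3 + 1·2^4
  c_6 = 21 = 1·2^0 + 0·2^1 + 1·2^2 + 0·2^3 + 1·2^4
  c_7 = 15 = 1·2^0 + 1·2^1 + 1·2^2 + 1·2^3
p-restricted factor λ_0 = (1, 1, 1, 0, 0, 1, 1)
p-restricted factor λ_1 = (0, 0, 0, 0, 0, 0, 1)
p-restricted factor λ_2 = (0, 1, 1, 0, 0, 1, 1)
p-restricted factor λ_3 = (1, 1, 1, 0, 1, 0, 1)
p-restricted factor λ_4 = (1, 0, 0, 0, 1, 1, 0)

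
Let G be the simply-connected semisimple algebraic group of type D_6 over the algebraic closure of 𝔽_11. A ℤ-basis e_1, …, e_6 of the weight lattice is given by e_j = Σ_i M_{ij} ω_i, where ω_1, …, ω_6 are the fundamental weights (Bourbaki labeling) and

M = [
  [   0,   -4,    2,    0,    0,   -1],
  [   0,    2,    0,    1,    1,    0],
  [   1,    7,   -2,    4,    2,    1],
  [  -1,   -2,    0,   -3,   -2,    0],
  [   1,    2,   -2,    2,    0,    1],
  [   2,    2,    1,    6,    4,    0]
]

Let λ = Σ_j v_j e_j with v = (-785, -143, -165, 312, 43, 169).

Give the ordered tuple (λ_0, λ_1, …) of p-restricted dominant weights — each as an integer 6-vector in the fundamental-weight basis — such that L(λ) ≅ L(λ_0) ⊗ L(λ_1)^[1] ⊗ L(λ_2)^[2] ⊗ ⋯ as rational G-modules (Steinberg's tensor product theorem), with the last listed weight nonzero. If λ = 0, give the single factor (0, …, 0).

Converting to the ω-basis (c_i = row i of M dotted with v = (-785, -143, -165, 312, 43, 169)):
  c_1 = 0*-785 + -4*-143 + 2*-165 + 0*312 + 0*43 + -1*169 = 73
  c_2 = 0*-785 + 2*-143 + 0*-165 + 1*312 + 1*43 + 0*169 = 69
  c_3 = 1*-785 + 7*-143 + -2*-165 + 4*312 + 2*43 + 1*169 = 47
  c_4 = -1*-785 + -2*-143 + 0*-165 + -3*312 + -2*43 + 0*169 = 49
  c_5 = 1*-785 + 2*-143 + -2*-165 + 2*312 + 0*43 + 1*169 = 52
  c_6 = 2*-785 + 2*-143 + 1*-165 + 6*312 + 4*43 + 0*169 = 23
Expand coordinatewise in base 11:
  c_1 = 73 = 7·11^0 + 6·11^1
  c_2 = 69 = 3·11^0 + 6·11^1
  c_3 = 47 = 3·11^0 + 4·11^1
  c_4 = 49 = 5·11^0 + 4·11^1
  c_5 = 52 = 8·11^0 + 4·11^1
  c_6 = 23 = 1·11^0 + 2·11^1
Factor λ_0 = (7, 3, 3, 5, 8, 1)
Factor λ_1 = (6, 6, 4, 4, 4, 2)

((7, 3, 3, 5, 8, 1), (6, 6, 4, 4, 4, 2))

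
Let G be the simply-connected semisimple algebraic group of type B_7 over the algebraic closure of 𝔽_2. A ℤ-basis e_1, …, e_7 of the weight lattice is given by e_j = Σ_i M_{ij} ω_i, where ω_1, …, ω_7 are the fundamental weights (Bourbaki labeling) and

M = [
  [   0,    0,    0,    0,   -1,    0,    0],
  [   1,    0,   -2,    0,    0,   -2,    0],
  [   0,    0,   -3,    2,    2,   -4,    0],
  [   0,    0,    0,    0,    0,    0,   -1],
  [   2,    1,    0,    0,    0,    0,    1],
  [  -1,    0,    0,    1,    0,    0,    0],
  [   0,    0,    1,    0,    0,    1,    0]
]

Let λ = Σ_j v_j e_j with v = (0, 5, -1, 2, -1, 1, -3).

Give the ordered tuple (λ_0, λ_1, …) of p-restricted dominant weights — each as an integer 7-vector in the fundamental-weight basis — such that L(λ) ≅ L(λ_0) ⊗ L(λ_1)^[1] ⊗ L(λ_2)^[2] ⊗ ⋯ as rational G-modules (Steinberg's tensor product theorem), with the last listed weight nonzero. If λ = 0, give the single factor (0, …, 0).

((1, 0, 1, 1, 0, 0, 0), (0, 0, 0, 1, 1, 1, 0))

Change of basis e → ω: c = M·v where v = (0, 5, -1, 2, -1, 1, -3):
  c_1 = 0·0 + 0·5 + (0)·(-1) + 0·2 + (-1)·(-1) + 0·1 + (0)·(-3) = 1
  c_2 = 1·0 + 0·5 + (-2)·(-1) + 0·2 + (0)·(-1) + (-2)·(1) + (0)·(-3) = 0
  c_3 = 0·0 + 0·5 + (-3)·(-1) + 2·2 + (2)·(-1) + (-4)·(1) + (0)·(-3) = 1
  c_4 = 0·0 + 0·5 + (0)·(-1) + 0·2 + (0)·(-1) + 0·1 + (-1)·(-3) = 3
  c_5 = 2·0 + 1·5 + (0)·(-1) + 0·2 + (0)·(-1) + 0·1 + (1)·(-3) = 2
  c_6 = (-1)·(0) + 0·5 + (0)·(-1) + 1·2 + (0)·(-1) + 0·1 + (0)·(-3) = 2
  c_7 = 0·0 + 0·5 + (1)·(-1) + 0·2 + (0)·(-1) + 1·1 + (0)·(-3) = 0
Writing each c_i in base p = 2:
  c_1 = 1 = 1·2^0
  c_2 = 0
  c_3 = 1 = 1·2^0
  c_4 = 3 = 1·2^0 + 1·2^1
  c_5 = 2 = 0·2^0 + 1·2^1
  c_6 = 2 = 0·2^0 + 1·2^1
  c_7 = 0
Factor λ_0 = (1, 0, 1, 1, 0, 0, 0)
Factor λ_1 = (0, 0, 0, 1, 1, 1, 0)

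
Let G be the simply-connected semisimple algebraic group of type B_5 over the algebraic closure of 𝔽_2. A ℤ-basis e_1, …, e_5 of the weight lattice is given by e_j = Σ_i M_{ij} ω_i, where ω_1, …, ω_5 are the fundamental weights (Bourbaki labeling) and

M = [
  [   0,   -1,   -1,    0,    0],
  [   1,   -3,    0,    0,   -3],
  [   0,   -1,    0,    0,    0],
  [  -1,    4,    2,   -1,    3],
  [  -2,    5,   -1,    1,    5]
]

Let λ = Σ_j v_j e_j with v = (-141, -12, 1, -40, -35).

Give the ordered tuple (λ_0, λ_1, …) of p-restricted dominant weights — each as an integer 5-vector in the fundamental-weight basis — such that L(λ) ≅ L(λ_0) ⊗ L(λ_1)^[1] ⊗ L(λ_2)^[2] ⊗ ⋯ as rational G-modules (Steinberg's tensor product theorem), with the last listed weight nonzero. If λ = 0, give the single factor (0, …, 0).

Compute c_i = Σ_j M_{ij} v_j with v = (-141, -12, 1, -40, -35):
  c_1 = (0)·(-141) + (-1)·(-12) + (-1)·(1) + (0)·(-40) + (0)·(-35) = 11
  c_2 = (1)·(-141) + (-3)·(-12) + 0·1 + (0)·(-40) + (-3)·(-35) = 0
  c_3 = (0)·(-141) + (-1)·(-12) + 0·1 + (0)·(-40) + (0)·(-35) = 12
  c_4 = (-1)·(-141) + (4)·(-12) + 2·1 + (-1)·(-40) + (3)·(-35) = 30
  c_5 = (-2)·(-141) + (5)·(-12) + (-1)·(1) + (1)·(-40) + (5)·(-35) = 6
p = 2; digits c_i = Σ_j d_{ij}·2^j, 0 ≤ d_{ij} < 2:
  c_1 = 11 = 1·2^0 + 1·2^1 + 0·2^2 + 1·2^3
  c_2 = 0
  c_3 = 12 = 0·2^0 + 0·2^1 + 1·2^2 + 1·2^3
  c_4 = 30 = 0·2^0 + 1·2^1 + 1·2^2 + 1·2^3 + 1·2^4
  c_5 = 6 = 0·2^0 + 1·2^1 + 1·2^2
Factor λ_0 = (1, 0, 0, 0, 0)
Factor λ_1 = (1, 0, 0, 1, 1)
Factor λ_2 = (0, 0, 1, 1, 1)
Factor λ_3 = (1, 0, 1, 1, 0)
Factor λ_4 = (0, 0, 0, 1, 0)

((1, 0, 0, 0, 0), (1, 0, 0, 1, 1), (0, 0, 1, 1, 1), (1, 0, 1, 1, 0), (0, 0, 0, 1, 0))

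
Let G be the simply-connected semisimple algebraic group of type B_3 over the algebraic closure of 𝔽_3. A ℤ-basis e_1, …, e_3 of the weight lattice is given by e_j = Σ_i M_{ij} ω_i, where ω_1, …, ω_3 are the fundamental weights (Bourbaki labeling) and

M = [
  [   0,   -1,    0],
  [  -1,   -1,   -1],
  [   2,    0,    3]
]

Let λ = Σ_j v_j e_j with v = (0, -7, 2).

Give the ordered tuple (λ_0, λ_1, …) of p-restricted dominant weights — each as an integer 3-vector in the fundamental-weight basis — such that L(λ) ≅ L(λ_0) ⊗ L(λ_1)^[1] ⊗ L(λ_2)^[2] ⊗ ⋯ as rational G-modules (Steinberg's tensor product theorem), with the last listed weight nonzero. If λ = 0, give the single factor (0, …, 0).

ω-coordinates c = M·v, v = (0, -7, 2):
  c_1 = (0)·(0) + (-1)·(-7) + (0)·(2) = 7
  c_2 = (-1)·(0) + (-1)·(-7) + (-1)·(2) = 5
  c_3 = (2)·(0) + (0)·(-7) + (3)·(2) = 6
p = 3; digits c_i = Σ_j d_{ij}·3^j, 0 ≤ d_{ij} < 3:
  c_1 = 7 = 1·3^0 + 2·3^1
  c_2 = 5 = 2·3^0 + 1·3^1
  c_3 = 6 = 0·3^0 + 2·3^1
λ_0 = (1, 2, 0)
λ_1 = (2, 1, 2)

((1, 2, 0), (2, 1, 2))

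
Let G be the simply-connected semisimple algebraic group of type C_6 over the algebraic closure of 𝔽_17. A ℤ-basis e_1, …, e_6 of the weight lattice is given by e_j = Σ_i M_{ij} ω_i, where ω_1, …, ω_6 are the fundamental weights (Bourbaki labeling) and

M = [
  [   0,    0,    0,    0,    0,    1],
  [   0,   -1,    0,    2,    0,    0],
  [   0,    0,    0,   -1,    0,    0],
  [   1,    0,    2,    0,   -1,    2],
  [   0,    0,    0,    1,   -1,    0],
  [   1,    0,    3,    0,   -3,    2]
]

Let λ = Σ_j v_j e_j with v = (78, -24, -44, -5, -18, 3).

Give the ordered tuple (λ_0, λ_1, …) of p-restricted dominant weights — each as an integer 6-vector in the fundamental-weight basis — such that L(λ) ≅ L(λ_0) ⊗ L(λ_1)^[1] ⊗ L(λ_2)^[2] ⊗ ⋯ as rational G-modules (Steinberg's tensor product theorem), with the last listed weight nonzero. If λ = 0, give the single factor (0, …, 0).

Compute c_i = Σ_j M_{ij} v_j with v = (78, -24, -44, -5, -18, 3):
  c_1 = (0)·(78) + (0)·(-24) + (0)·(-44) + (0)·(-5) + (0)·(-18) + (1)·(3) = 3
  c_2 = (0)·(78) + (-1)·(-24) + (0)·(-44) + (2)·(-5) + (0)·(-18) + (0)·(3) = 14
  c_3 = (0)·(78) + (0)·(-24) + (0)·(-44) + (-1)·(-5) + (0)·(-18) + (0)·(3) = 5
  c_4 = (1)·(78) + (0)·(-24) + (2)·(-44) + (0)·(-5) + (-1)·(-18) + (2)·(3) = 14
  c_5 = (0)·(78) + (0)·(-24) + (0)·(-44) + (1)·(-5) + (-1)·(-18) + (0)·(3) = 13
  c_6 = (1)·(78) + (0)·(-24) + (3)·(-44) + (0)·(-5) + (-3)·(-18) + (2)·(3) = 6
p = 17; digits c_i = Σ_j d_{ij}·17^j, 0 ≤ d_{ij} < 17:
  c_1 = 3 = 3·17^0
  c_2 = 14 = 14·17^0
  c_3 = 5 = 5·17^0
  c_4 = 14 = 14·17^0
  c_5 = 13 = 13·17^0
  c_6 = 6 = 6·17^0
p-restricted factor λ_0 = (3, 14, 5, 14, 13, 6)

((3, 14, 5, 14, 13, 6),)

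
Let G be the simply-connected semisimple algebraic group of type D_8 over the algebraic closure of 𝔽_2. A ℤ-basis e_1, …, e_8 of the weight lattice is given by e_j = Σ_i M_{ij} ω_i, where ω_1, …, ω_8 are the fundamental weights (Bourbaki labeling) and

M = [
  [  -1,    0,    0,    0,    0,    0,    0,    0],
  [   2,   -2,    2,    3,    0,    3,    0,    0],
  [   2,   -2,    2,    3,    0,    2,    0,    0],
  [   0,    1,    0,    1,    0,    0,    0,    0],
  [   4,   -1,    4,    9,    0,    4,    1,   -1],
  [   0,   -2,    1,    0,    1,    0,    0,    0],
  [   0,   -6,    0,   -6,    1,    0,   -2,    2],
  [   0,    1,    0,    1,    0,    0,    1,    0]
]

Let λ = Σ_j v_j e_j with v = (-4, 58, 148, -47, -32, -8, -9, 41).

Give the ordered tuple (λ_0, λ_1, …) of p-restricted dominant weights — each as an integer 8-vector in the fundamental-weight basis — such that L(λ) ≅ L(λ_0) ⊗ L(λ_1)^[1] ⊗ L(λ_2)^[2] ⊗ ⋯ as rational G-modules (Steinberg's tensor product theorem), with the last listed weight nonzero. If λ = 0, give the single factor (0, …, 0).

((0, 1, 1, 1, 1, 0, 0, 0), (0, 1, 1, 1, 0, 0, 1, 1), (1, 1, 1, 0, 1, 0, 0, 0), (0, 0, 1, 1, 1, 0, 0, 0))

In the fundamental-weight basis, λ has coordinates c = M·v (v = (-4, 58, 148, -47, -32, -8, -9, 41)):
  c_1 = -1*-4 + 0*58 + 0*148 + 0*-47 + 0*-32 + 0*-8 + 0*-9 + 0*41 = 4
  c_2 = 2*-4 + -2*58 + 2*148 + 3*-47 + 0*-32 + 3*-8 + 0*-9 + 0*41 = 7
  c_3 = 2*-4 + -2*58 + 2*148 + 3*-47 + 0*-32 + 2*-8 + 0*-9 + 0*41 = 15
  c_4 = 0*-4 + 1*58 + 0*148 + 1*-47 + 0*-32 + 0*-8 + 0*-9 + 0*41 = 11
  c_5 = 4*-4 + -1*58 + 4*148 + 9*-47 + 0*-32 + 4*-8 + 1*-9 + -1*41 = 13
  c_6 = 0*-4 + -2*58 + 1*148 + 0*-47 + 1*-32 + 0*-8 + 0*-9 + 0*41 = 0
  c_7 = 0*-4 + -6*58 + 0*148 + -6*-47 + 1*-32 + 0*-8 + -2*-9 + 2*41 = 2
  c_8 = 0*-4 + 1*58 + 0*148 + 1*-47 + 0*-32 + 0*-8 + 1*-9 + 0*41 = 2
p = 2; digits c_i = Σ_j d_{ij}·2^j, 0 ≤ d_{ij} < 2:
  c_1 = 4 = 0·2^0 + 0·2^1 + 1·2^2
  c_2 = 7 = 1·2^0 + 1·2^1 + 1·2^2
  c_3 = 15 = 1·2^0 + 1·2^1 + 1·2^2 + 1·2^3
  c_4 = 11 = 1·2^0 + 1·2^1 + 0·2^2 + 1·2^3
  c_5 = 13 = 1·2^0 + 0·2^1 + 1·2^2 + 1·2^3
  c_6 = 0
  c_7 = 2 = 0·2^0 + 1·2^1
  c_8 = 2 = 0·2^0 + 1·2^1
λ_0 = (0, 1, 1, 1, 1, 0, 0, 0)
λ_1 = (0, 1, 1, 1, 0, 0, 1, 1)
λ_2 = (1, 1, 1, 0, 1, 0, 0, 0)
λ_3 = (0, 0, 1, 1, 1, 0, 0, 0)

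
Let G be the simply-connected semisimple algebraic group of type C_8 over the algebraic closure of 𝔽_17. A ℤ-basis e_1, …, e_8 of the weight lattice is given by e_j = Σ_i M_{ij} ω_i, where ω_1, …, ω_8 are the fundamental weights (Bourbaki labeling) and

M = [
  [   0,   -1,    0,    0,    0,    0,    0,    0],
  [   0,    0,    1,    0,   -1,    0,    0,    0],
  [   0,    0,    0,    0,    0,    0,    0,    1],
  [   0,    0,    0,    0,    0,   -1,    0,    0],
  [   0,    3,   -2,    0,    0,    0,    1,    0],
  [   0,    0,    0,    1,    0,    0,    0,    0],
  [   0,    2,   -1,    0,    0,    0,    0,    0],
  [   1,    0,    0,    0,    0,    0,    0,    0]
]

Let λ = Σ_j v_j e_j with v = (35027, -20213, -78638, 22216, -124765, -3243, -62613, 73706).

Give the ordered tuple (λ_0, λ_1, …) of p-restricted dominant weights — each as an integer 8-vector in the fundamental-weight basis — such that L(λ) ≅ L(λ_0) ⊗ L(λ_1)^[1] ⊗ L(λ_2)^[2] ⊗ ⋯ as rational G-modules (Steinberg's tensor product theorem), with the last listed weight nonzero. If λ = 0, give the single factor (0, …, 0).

((0, 6, 11, 13, 7, 14, 13, 7), (16, 10, 0, 3, 12, 14, 3, 3), (1, 6, 0, 11, 15, 8, 13, 2), (4, 9, 15, 0, 6, 4, 7, 7))

In the fundamental-weight basis, λ has coordinates c = M·v (v = (35027, -20213, -78638, 22216, -124765, -3243, -62613, 73706)):
  c_1 = 0·35027 + (-1)·(-20213) + (0)·(-78638) + 0·22216 + (0)·(-124765) + (0)·(-3243) + (0)·(-62613) + 0·73706 = 20213
  c_2 = 0·35027 + (0)·(-20213) + (1)·(-78638) + 0·22216 + (-1)·(-124765) + (0)·(-3243) + (0)·(-62613) + 0·73706 = 46127
  c_3 = 0·35027 + (0)·(-20213) + (0)·(-78638) + 0·22216 + (0)·(-124765) + (0)·(-3243) + (0)·(-62613) + 1·73706 = 73706
  c_4 = 0·35027 + (0)·(-20213) + (0)·(-78638) + 0·22216 + (0)·(-124765) + (-1)·(-3243) + (0)·(-62613) + 0·73706 = 3243
  c_5 = 0·35027 + (3)·(-20213) + (-2)·(-78638) + 0·22216 + (0)·(-124765) + (0)·(-3243) + (1)·(-62613) + 0·73706 = 34024
  c_6 = 0·35027 + (0)·(-20213) + (0)·(-78638) + 1·22216 + (0)·(-124765) + (0)·(-3243) + (0)·(-62613) + 0·73706 = 22216
  c_7 = 0·35027 + (2)·(-20213) + (-1)·(-78638) + 0·22216 + (0)·(-124765) + (0)·(-3243) + (0)·(-62613) + 0·73706 = 38212
  c_8 = 1·35027 + (0)·(-20213) + (0)·(-78638) + 0·22216 + (0)·(-124765) + (0)·(-3243) + (0)·(-62613) + 0·73706 = 35027
p = 17; digits c_i = Σ_j d_{ij}·17^j, 0 ≤ d_{ij} < 17:
  c_1 = 20213 = 0·17^0 + 16·17^1 + 1·17^2 + 4·17^3
  c_2 = 46127 = 6·17^0 + 10·17^1 + 6·17^2 + 9·17^3
  c_3 = 73706 = 11·17^0 + 0·17^1 + 0·17^2 + 15·17^3
  c_4 = 3243 = 13·17^0 + 3·17^1 + 11·17^2
  c_5 = 34024 = 7·17^0 + 12·17^1 + 15·17^2 + 6·17^3
  c_6 = 22216 = 14·17^0 + 14·17^1 + 8·17^2 + 4·17^3
  c_7 = 38212 = 13·17^0 + 3·17^1 + 13·17^2 + 7·17^3
  c_8 = 35027 = 7·17^0 + 3·17^1 + 2·17^2 + 7·17^3
Factor λ_0 = (0, 6, 11, 13, 7, 14, 13, 7)
Factor λ_1 = (16, 10, 0, 3, 12, 14, 3, 3)
Factor λ_2 = (1, 6, 0, 11, 15, 8, 13, 2)
Factor λ_3 = (4, 9, 15, 0, 6, 4, 7, 7)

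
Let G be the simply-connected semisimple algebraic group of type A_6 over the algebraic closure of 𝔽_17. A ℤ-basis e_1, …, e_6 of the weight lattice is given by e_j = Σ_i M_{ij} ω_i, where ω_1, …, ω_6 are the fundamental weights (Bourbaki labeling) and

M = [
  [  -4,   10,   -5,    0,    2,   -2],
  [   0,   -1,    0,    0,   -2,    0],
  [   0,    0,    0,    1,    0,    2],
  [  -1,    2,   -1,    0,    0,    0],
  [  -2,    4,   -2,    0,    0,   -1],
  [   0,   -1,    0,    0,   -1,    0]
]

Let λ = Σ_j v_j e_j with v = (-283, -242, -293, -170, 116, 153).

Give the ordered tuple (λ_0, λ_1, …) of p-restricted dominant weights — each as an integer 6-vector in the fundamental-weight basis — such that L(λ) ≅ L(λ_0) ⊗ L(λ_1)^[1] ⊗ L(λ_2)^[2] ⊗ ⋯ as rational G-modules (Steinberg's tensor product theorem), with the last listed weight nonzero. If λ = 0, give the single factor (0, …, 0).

((1, 10, 0, 7, 14, 7), (6, 0, 8, 5, 1, 7))

Change of basis e → ω: c = M·v where v = (-283, -242, -293, -170, 116, 153):
  c_1 = (-4)·(-283) + (10)·(-242) + (-5)·(-293) + (0)·(-170) + (2)·(116) + (-2)·(153) = 103
  c_2 = (0)·(-283) + (-1)·(-242) + (0)·(-293) + (0)·(-170) + (-2)·(116) + (0)·(153) = 10
  c_3 = (0)·(-283) + (0)·(-242) + (0)·(-293) + (1)·(-170) + (0)·(116) + (2)·(153) = 136
  c_4 = (-1)·(-283) + (2)·(-242) + (-1)·(-293) + (0)·(-170) + (0)·(116) + (0)·(153) = 92
  c_5 = (-2)·(-283) + (4)·(-242) + (-2)·(-293) + (0)·(-170) + (0)·(116) + (-1)·(153) = 31
  c_6 = (0)·(-283) + (-1)·(-242) + (0)·(-293) + (0)·(-170) + (-1)·(116) + (0)·(153) = 126
Writing each c_i in base p = 17:
  c_1 = 103 = 1·17^0 + 6·17^1
  c_2 = 10 = 10·17^0
  c_3 = 136 = 0·17^0 + 8·17^1
  c_4 = 92 = 7·17^0 + 5·17^1
  c_5 = 31 = 14·17^0 + 1·17^1
  c_6 = 126 = 7·17^0 + 7·17^1
λ_0 = (1, 10, 0, 7, 14, 7)
λ_1 = (6, 0, 8, 5, 1, 7)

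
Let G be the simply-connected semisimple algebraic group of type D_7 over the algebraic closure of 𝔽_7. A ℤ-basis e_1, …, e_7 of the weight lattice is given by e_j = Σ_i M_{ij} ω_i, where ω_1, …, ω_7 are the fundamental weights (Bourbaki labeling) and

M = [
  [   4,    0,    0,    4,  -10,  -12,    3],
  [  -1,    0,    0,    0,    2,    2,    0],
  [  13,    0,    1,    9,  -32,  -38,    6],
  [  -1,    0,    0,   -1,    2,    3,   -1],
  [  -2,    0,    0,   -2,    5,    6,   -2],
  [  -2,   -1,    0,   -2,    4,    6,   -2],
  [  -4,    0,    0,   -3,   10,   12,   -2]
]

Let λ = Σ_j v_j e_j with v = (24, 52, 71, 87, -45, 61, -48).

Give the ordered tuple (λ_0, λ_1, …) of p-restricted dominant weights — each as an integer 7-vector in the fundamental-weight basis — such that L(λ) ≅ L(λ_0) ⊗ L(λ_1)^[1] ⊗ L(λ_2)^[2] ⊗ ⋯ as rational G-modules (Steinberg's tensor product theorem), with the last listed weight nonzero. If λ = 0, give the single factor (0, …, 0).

((4, 1, 0, 2, 1, 1, 0), (2, 1, 0, 4, 2, 1, 3))

Converting to the ω-basis (c_i = row i of M dotted with v = (24, 52, 71, 87, -45, 61, -48)):
  c_1 = 4·24 + 0·52 + 0·71 + 4·87 + (-10)·(-45) + (-12)·(61) + (3)·(-48) = 18
  c_2 = (-1)·(24) + 0·52 + 0·71 + 0·87 + (2)·(-45) + 2·61 + (0)·(-48) = 8
  c_3 = 13·24 + 0·52 + 1·71 + 9·87 + (-32)·(-45) + (-38)·(61) + (6)·(-48) = 0
  c_4 = (-1)·(24) + 0·52 + 0·71 + (-1)·(87) + (2)·(-45) + 3·61 + (-1)·(-48) = 30
  c_5 = (-2)·(24) + 0·52 + 0·71 + (-2)·(87) + (5)·(-45) + 6·61 + (-2)·(-48) = 15
  c_6 = (-2)·(24) + (-1)·(52) + 0·71 + (-2)·(87) + (4)·(-45) + 6·61 + (-2)·(-48) = 8
  c_7 = (-4)·(24) + 0·52 + 0·71 + (-3)·(87) + (10)·(-45) + 12·61 + (-2)·(-48) = 21
Expand coordinatewise in base 7:
  c_1 = 18 = 4·7^0 + 2·7^1
  c_2 = 8 = 1·7^0 + 1·7^1
  c_3 = 0
  c_4 = 30 = 2·7^0 + 4·7^1
  c_5 = 15 = 1·7^0 + 2·7^1
  c_6 = 8 = 1·7^0 + 1·7^1
  c_7 = 21 = 0·7^0 + 3·7^1
p-restricted factor λ_0 = (4, 1, 0, 2, 1, 1, 0)
p-restricted factor λ_1 = (2, 1, 0, 4, 2, 1, 3)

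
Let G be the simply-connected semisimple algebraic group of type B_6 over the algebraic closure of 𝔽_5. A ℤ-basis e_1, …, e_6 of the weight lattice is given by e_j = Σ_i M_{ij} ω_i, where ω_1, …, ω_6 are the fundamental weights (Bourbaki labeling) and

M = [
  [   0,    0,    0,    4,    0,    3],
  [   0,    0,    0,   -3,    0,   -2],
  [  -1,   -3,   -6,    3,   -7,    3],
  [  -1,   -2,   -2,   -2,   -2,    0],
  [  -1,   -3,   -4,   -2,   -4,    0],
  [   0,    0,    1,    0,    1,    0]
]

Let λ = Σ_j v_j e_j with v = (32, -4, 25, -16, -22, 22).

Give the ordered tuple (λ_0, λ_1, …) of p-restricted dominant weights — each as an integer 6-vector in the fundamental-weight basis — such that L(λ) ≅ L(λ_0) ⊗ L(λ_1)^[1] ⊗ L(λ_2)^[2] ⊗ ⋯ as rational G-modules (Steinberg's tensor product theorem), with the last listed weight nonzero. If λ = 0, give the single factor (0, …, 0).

((2, 4, 2, 2, 0, 3),)

ω-coordinates c = M·v, v = (32, -4, 25, -16, -22, 22):
  c_1 = 0*32 + 0*-4 + 0*25 + 4*-16 + 0*-22 + 3*22 = 2
  c_2 = 0*32 + 0*-4 + 0*25 + -3*-16 + 0*-22 + -2*22 = 4
  c_3 = -1*32 + -3*-4 + -6*25 + 3*-16 + -7*-22 + 3*22 = 2
  c_4 = -1*32 + -2*-4 + -2*25 + -2*-16 + -2*-22 + 0*22 = 2
  c_5 = -1*32 + -3*-4 + -4*25 + -2*-16 + -4*-22 + 0*22 = 0
  c_6 = 0*32 + 0*-4 + 1*25 + 0*-16 + 1*-22 + 0*22 = 3
p = 5; digits c_i = Σ_j d_{ij}·5^j, 0 ≤ d_{ij} < 5:
  c_1 = 2 = 2·5^0
  c_2 = 4 = 4·5^0
  c_3 = 2 = 2·5^0
  c_4 = 2 = 2·5^0
  c_5 = 0
  c_6 = 3 = 3·5^0
p-restricted factor λ_0 = (2, 4, 2, 2, 0, 3)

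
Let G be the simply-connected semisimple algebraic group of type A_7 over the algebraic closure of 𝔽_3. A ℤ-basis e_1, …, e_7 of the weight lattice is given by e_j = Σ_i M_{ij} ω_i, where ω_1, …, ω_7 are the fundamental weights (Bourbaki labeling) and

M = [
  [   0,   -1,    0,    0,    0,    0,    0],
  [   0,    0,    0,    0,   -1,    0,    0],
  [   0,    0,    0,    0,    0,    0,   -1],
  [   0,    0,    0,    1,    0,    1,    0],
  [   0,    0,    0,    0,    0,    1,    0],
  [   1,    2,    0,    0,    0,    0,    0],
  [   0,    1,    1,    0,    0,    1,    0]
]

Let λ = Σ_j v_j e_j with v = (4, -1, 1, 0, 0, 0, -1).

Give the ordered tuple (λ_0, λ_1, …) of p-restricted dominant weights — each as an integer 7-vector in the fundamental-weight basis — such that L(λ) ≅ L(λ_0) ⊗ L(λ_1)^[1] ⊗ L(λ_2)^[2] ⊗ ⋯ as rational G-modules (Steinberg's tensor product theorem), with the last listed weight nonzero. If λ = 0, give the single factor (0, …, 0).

((1, 0, 1, 0, 0, 2, 0),)

Compute c_i = Σ_j M_{ij} v_j with v = (4, -1, 1, 0, 0, 0, -1):
  c_1 = 0·4 + (-1)·(-1) + 0·1 + 0·0 + 0·0 + 0·0 + (0)·(-1) = 1
  c_2 = 0·4 + (0)·(-1) + 0·1 + 0·0 + (-1)·(0) + 0·0 + (0)·(-1) = 0
  c_3 = 0·4 + (0)·(-1) + 0·1 + 0·0 + 0·0 + 0·0 + (-1)·(-1) = 1
  c_4 = 0·4 + (0)·(-1) + 0·1 + 1·0 + 0·0 + 1·0 + (0)·(-1) = 0
  c_5 = 0·4 + (0)·(-1) + 0·1 + 0·0 + 0·0 + 1·0 + (0)·(-1) = 0
  c_6 = 1·4 + (2)·(-1) + 0·1 + 0·0 + 0·0 + 0·0 + (0)·(-1) = 2
  c_7 = 0·4 + (1)·(-1) + 1·1 + 0·0 + 0·0 + 1·0 + (0)·(-1) = 0
Writing each c_i in base p = 3:
  c_1 = 1 = 1·3^0
  c_2 = 0
  c_3 = 1 = 1·3^0
  c_4 = 0
  c_5 = 0
  c_6 = 2 = 2·3^0
  c_7 = 0
Factor λ_0 = (1, 0, 1, 0, 0, 2, 0)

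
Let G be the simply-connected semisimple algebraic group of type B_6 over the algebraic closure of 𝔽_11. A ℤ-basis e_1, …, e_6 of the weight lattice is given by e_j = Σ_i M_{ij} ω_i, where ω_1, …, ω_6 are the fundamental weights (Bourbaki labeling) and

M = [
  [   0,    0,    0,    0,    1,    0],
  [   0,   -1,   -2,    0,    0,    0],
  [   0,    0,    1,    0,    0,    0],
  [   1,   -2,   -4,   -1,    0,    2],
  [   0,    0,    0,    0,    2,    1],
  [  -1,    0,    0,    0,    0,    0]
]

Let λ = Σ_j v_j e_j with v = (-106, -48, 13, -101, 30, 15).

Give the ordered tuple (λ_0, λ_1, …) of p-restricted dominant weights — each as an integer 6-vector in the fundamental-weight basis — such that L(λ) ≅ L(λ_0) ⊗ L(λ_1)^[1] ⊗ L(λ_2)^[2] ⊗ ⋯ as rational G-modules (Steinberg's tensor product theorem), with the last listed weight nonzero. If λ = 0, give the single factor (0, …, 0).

((8, 0, 2, 3, 9, 7), (2, 2, 1, 6, 6, 9))

In the fundamental-weight basis, λ has coordinates c = M·v (v = (-106, -48, 13, -101, 30, 15)):
  c_1 = (0)·(-106) + (0)·(-48) + 0·13 + (0)·(-101) + 1·30 + 0·15 = 30
  c_2 = (0)·(-106) + (-1)·(-48) + (-2)·(13) + (0)·(-101) + 0·30 + 0·15 = 22
  c_3 = (0)·(-106) + (0)·(-48) + 1·13 + (0)·(-101) + 0·30 + 0·15 = 13
  c_4 = (1)·(-106) + (-2)·(-48) + (-4)·(13) + (-1)·(-101) + 0·30 + 2·15 = 69
  c_5 = (0)·(-106) + (0)·(-48) + 0·13 + (0)·(-101) + 2·30 + 1·15 = 75
  c_6 = (-1)·(-106) + (0)·(-48) + 0·13 + (0)·(-101) + 0·30 + 0·15 = 106
Writing each c_i in base p = 11:
  c_1 = 30 = 8·11^0 + 2·11^1
  c_2 = 22 = 0·11^0 + 2·11^1
  c_3 = 13 = 2·11^0 + 1·11^1
  c_4 = 69 = 3·11^0 + 6·11^1
  c_5 = 75 = 9·11^0 + 6·11^1
  c_6 = 106 = 7·11^0 + 9·11^1
p-restricted factor λ_0 = (8, 0, 2, 3, 9, 7)
p-restricted factor λ_1 = (2, 2, 1, 6, 6, 9)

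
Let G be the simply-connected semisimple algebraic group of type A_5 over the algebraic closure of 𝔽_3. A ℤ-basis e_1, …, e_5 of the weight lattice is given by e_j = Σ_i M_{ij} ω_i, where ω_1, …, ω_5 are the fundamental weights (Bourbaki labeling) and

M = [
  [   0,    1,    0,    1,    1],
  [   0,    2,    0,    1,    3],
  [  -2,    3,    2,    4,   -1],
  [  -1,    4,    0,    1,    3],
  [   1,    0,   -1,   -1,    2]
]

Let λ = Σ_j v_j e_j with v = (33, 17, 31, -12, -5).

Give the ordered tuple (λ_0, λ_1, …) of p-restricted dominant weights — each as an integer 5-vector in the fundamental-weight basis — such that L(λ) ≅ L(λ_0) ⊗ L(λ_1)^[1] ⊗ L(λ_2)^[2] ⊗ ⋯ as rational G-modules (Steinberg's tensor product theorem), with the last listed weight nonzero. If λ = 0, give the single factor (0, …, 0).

Converting to the ω-basis (c_i = row i of M dotted with v = (33, 17, 31, -12, -5)):
  c_1 = 0·33 + 1·17 + 0·31 + (1)·(-12) + (1)·(-5) = 0
  c_2 = 0·33 + 2·17 + 0·31 + (1)·(-12) + (3)·(-5) = 7
  c_3 = (-2)·(33) + 3·17 + 2·31 + (4)·(-12) + (-1)·(-5) = 4
  c_4 = (-1)·(33) + 4·17 + 0·31 + (1)·(-12) + (3)·(-5) = 8
  c_5 = 1·33 + 0·17 + (-1)·(31) + (-1)·(-12) + (2)·(-5) = 4
Writing each c_i in base p = 3:
  c_1 = 0
  c_2 = 7 = 1·3^0 + 2·3^1
  c_3 = 4 = 1·3^0 + 1·3^1
  c_4 = 8 = 2·3^0 + 2·3^1
  c_5 = 4 = 1·3^0 + 1·3^1
λ_0 = (0, 1, 1, 2, 1)
λ_1 = (0, 2, 1, 2, 1)

((0, 1, 1, 2, 1), (0, 2, 1, 2, 1))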